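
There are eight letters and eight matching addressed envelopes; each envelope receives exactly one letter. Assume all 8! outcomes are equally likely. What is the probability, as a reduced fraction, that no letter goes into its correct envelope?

Favorable outcomes: !8 = 14833.
Total outcomes: 8! = 40320.
Probability = 14833/40320 = 2119/5760.

2119/5760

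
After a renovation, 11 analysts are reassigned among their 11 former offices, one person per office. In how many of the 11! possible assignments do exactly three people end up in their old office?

Pick the 3 fixed positions: C(11,3) = 165 ways.
The remaining 8 must be deranged: !8 = 14833.
Total: 165 × 14833 = 2447445.

2447445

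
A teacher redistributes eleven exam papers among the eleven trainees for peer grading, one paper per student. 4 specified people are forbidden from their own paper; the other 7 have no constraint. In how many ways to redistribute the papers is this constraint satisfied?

27422640

Let A_j be the event that the j-th constrained one is fixed. By inclusion-exclusion over the 4 events:
Σ_{j=0}^{4} (-1)^j C(4,j)(11-j)!
= C(4,0)·11! - C(4,1)·10! + C(4,2)·9! - C(4,3)·8! + C(4,4)·7!
= 39916800 - 14515200 + 2177280 - 161280 + 5040
= 27422640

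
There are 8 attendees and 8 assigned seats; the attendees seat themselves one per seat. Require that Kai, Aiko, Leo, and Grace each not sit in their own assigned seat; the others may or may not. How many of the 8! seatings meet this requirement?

24024

Let A_j be the event that the j-th constrained one is fixed. By inclusion-exclusion over the 4 events:
Σ_{j=0}^{4} (-1)^j C(4,j)(8-j)!
= C(4,0)·8! - C(4,1)·7! + C(4,2)·6! - C(4,3)·5! + C(4,4)·4!
= 40320 - 20160 + 4320 - 480 + 24
= 24024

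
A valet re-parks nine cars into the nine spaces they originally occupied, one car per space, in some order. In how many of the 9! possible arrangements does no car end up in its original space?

133496

By inclusion-exclusion, !9 = Σ (-1)^k · 9!/k! for k=0..9
= 9! - 9!/1! + 9!/2! - 9!/3! + 9!/4! - 9!/5! + 9!/6! - 9!/7! + 9!/8! - 9!/9!
= 362880 - 362880 + 181440 - 60480 + 15120 - 3024 + 504 - 72 + 9 - 1
= 133496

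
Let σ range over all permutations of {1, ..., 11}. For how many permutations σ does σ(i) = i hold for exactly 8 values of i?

Choose which 8 of the 11 are fixed: C(11,8) = 165.
The remaining 3 must be deranged: !3 = 2.
Total: 165 × 2 = 330.

330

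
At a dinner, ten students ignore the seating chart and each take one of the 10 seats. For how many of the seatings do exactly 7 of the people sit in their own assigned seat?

240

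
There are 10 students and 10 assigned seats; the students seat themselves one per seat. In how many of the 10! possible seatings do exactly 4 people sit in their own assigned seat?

55650

Pick the 4 fixed positions: C(10,4) = 210 ways.
The remaining 6 must be deranged: !6 = 265.
Total: 210 × 265 = 55650.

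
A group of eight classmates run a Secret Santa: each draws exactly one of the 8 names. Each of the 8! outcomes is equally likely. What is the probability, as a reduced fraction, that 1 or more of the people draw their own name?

3641/5760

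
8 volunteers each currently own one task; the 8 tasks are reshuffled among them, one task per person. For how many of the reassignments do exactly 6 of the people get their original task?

28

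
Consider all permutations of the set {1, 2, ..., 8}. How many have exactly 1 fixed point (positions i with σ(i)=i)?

Pick the single fixed position: C(8,1) = 8 ways.
The other 7 form a derangement: !7 = 1854.
Total: 8 × 1854 = 14832.

14832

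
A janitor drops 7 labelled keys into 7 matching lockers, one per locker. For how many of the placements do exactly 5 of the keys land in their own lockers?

21

Choose which 5 of the 7 are fixed: C(7,5) = 21.
The remaining 2 must be deranged: !2 = 1.
Total: 21 × 1 = 21.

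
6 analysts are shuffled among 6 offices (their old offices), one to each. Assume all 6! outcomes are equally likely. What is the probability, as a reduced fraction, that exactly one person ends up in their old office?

11/30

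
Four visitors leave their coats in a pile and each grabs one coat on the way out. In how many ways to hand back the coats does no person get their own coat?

9

The number of derangements of 4 is !4 = Σ_{k=0}^{4} (-1)^k·4!/k!
= 4! - 4!/1! + 4!/2! - 4!/3! + 4!/4!
= 24 - 24 + 12 - 4 + 1
= 9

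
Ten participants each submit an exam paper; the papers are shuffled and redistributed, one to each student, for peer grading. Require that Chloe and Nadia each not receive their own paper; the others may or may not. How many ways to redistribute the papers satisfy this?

2943360

Let A_j be the event that the j-th constrained one is fixed. By inclusion-exclusion over the 2 events:
Σ_{j=0}^{2} (-1)^j C(2,j)(10-j)!
= C(2,0)·10! - C(2,1)·9! + C(2,2)·8!
= 3628800 - 725760 + 40320
= 2943360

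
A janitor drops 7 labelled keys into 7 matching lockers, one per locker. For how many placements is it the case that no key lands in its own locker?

1854

Recurrence: !7 = 7·!6 + (-1)^7.
!7 = 7·265 - 1 = 1854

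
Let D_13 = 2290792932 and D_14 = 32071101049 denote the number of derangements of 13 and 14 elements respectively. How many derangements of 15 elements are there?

481066515734

D_15 = (15-1)·(D_14 + D_13) = 14·(32071101049 + 2290792932) = 14·34361893981 = 481066515734.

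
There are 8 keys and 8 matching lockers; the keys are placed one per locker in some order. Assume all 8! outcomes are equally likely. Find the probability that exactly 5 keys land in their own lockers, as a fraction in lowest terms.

Favorable outcomes: C(8,5)·!3 = 56·2 = 112.
Total outcomes: 8! = 40320.
Probability = 112/40320 = 1/360.

1/360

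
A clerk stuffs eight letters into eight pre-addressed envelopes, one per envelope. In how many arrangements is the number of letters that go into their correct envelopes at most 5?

Sum C(8,i)·!(8-i) for i = 0..5:
  i=0: C(8,0)·!8 = 1·14833 = 14833
  i=1: C(8,1)·!7 = 8·1854 = 14832
  i=2: C(8,2)·!6 = 28·265 = 7420
  i=3: C(8,3)·!5 = 56·44 = 2464
  i=4: C(8,4)·!4 = 70·9 = 630
  i=5: C(8,5)·!3 = 56·2 = 112
Total = 40291.

40291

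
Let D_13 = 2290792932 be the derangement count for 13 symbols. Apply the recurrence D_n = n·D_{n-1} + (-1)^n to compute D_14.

32071101049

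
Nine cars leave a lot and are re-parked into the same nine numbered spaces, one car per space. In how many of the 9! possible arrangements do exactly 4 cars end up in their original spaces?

Pick the 4 fixed positions: C(9,4) = 126 ways.
The other 5 form a derangement: !5 = 44.
Total: 126 × 44 = 5544.

5544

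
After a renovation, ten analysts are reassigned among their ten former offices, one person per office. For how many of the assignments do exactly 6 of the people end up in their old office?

1890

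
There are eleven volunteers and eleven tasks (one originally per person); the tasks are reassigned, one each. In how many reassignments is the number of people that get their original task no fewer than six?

23684

Sum C(11,i)·!(11-i) for i = 6..11:
  i=6: C(11,6)·!5 = 462·44 = 20328
  i=7: C(11,7)·!4 = 330·9 = 2970
  i=8: C(11,8)·!3 = 165·2 = 330
  i=9: C(11,9)·!2 = 55·1 = 55
  i=10: C(11,10)·!1 = 11·0 = 0
  i=11: C(11,11)·!0 = 1·1 = 1
Total = 23684.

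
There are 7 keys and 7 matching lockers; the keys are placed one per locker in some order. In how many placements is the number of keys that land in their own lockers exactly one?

Choose which one of the 7 is fixed: C(7,1) = 7.
The other 6 form a derangement: !6 = 265.
Total: 7 × 265 = 1855.

1855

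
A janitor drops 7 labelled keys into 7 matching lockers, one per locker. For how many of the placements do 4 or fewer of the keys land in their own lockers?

5018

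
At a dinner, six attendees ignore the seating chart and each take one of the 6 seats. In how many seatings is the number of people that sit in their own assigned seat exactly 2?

135

Pick the 2 fixed positions: C(6,2) = 15 ways.
The remaining 4 must be deranged: !4 = 9.
Total: 15 × 9 = 135.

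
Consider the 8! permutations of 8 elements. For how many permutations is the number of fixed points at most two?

Sum C(8,i)·!(8-i) for i = 0..2:
  i=0: C(8,0)·!8 = 1·14833 = 14833
  i=1: C(8,1)·!7 = 8·1854 = 14832
  i=2: C(8,2)·!6 = 28·265 = 7420
Total = 37085.

37085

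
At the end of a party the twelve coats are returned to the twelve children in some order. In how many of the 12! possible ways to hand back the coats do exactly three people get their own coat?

29369120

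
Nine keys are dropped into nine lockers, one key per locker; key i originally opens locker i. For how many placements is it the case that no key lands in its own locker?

133496

Use !n = (n-1)(!(n-1) + !(n-2)).
!9 = 8·(14833 + 1854) = 8·16687 = 133496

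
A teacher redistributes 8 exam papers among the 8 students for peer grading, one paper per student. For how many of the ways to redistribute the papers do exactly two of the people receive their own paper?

7420

Pick the 2 fixed positions: C(8,2) = 28 ways.
The remaining 6 must be deranged: !6 = 265.
Total: 28 × 265 = 7420.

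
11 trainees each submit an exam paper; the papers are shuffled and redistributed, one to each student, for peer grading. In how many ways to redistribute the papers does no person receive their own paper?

14684570

!11 is the nearest integer to 11!/e.
11! = 39916800, and 39916800/e ≈ 14684570.08, so !11 = 14684570.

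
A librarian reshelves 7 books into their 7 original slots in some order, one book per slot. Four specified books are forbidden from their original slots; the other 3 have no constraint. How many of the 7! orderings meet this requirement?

Inclusion-exclusion on the 4 forbidden self-matches:
Σ_{j=0}^{4} (-1)^j C(4,j)(7-j)!
= C(4,0)·7! - C(4,1)·6! + C(4,2)·5! - C(4,3)·4! + C(4,4)·3!
= 5040 - 2880 + 720 - 96 + 6
= 2790

2790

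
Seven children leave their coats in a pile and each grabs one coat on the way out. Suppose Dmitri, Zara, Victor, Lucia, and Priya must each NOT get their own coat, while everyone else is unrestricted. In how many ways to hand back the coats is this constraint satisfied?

2428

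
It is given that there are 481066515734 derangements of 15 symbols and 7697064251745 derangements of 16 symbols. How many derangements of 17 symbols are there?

130850092279664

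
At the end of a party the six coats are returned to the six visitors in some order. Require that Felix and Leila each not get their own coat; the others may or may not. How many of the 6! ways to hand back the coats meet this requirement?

Inclusion-exclusion on the 2 forbidden self-matches:
Σ_{j=0}^{2} (-1)^j C(2,j)(6-j)!
= C(2,0)·6! - C(2,1)·5! + C(2,2)·4!
= 720 - 240 + 24
= 504

504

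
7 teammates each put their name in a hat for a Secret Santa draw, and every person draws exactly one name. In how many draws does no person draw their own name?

1854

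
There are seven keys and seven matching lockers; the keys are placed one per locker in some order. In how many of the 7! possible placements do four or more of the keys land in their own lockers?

92

# with exactly i fixed is C(7,i)·!(7-i); sum over i=4..7:
  i=4: C(7,4)·!3 = 35·2 = 70
  i=5: C(7,5)·!2 = 21·1 = 21
  i=6: C(7,6)·!1 = 7·0 = 0
  i=7: C(7,7)·!0 = 1·1 = 1
Total = 92.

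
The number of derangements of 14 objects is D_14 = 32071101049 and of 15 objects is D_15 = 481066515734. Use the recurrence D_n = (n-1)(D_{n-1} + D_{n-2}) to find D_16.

7697064251745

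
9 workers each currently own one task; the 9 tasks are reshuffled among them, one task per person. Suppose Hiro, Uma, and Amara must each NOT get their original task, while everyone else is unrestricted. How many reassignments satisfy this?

256320

Inclusion-exclusion on the 3 forbidden self-matches:
Σ_{j=0}^{3} (-1)^j C(3,j)(9-j)!
= C(3,0)·9! - C(3,1)·8! + C(3,2)·7! - C(3,3)·6!
= 362880 - 120960 + 15120 - 720
= 256320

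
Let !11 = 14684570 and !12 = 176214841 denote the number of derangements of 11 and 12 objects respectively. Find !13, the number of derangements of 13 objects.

2290792932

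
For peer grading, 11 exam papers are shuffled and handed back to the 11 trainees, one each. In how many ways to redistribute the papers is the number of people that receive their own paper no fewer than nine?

56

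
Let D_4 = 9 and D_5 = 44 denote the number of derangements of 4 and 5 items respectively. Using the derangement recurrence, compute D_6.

265

D_6 = (6-1)·(D_5 + D_4) = 5·(44 + 9) = 5·53 = 265.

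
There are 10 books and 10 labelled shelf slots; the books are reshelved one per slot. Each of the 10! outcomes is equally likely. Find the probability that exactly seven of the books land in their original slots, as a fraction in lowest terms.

1/15120

Favorable outcomes: C(10,7)·!3 = 120·2 = 240.
Total outcomes: 10! = 3628800.
Probability = 240/3628800 = 1/15120.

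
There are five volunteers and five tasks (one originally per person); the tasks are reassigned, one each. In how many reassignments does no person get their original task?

44

The number of derangements of 5 is !5 = Σ_{k=0}^{5} (-1)^k·5!/k!
= 5! - 5!/1! + 5!/2! - 5!/3! + 5!/4! - 5!/5!
= 120 - 120 + 60 - 20 + 5 - 1
= 44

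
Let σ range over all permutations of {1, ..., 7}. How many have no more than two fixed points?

4633

# with exactly i fixed is C(7,i)·!(7-i); sum over i=0..2:
  i=0: C(7,0)·!7 = 1·1854 = 1854
  i=1: C(7,1)·!6 = 7·265 = 1855
  i=2: C(7,2)·!5 = 21·44 = 924
Total = 4633.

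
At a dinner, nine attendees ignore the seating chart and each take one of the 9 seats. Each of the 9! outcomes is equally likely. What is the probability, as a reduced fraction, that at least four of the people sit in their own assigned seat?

6883/362880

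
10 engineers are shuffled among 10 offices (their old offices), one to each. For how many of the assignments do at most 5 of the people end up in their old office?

3626624

# with exactly i fixed is C(10,i)·!(10-i); sum over i=0..5:
  i=0: C(10,0)·!10 = 1·1334961 = 1334961
  i=1: C(10,1)·!9 = 10·133496 = 1334960
  i=2: C(10,2)·!8 = 45·14833 = 667485
  i=3: C(10,3)·!7 = 120·1854 = 222480
  i=4: C(10,4)·!6 = 210·265 = 55650
  i=5: C(10,5)·!5 = 252·44 = 11088
Total = 3626624.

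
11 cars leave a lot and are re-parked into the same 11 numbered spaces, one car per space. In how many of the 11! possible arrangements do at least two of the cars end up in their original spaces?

10547659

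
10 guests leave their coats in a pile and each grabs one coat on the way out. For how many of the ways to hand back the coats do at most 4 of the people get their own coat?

3615536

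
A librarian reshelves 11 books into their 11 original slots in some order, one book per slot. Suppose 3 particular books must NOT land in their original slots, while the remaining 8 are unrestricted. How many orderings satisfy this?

Inclusion-exclusion on the 3 forbidden self-matches:
Σ_{j=0}^{3} (-1)^j C(3,j)(11-j)!
= C(3,0)·11! - C(3,1)·10! + C(3,2)·9! - C(3,3)·8!
= 39916800 - 10886400 + 1088640 - 40320
= 30078720

30078720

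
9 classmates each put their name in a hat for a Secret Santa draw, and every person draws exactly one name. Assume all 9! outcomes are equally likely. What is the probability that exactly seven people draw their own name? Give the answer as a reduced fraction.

Favorable outcomes: C(9,7)·!2 = 36·1 = 36.
Total outcomes: 9! = 362880.
Probability = 36/362880 = 1/10080.

1/10080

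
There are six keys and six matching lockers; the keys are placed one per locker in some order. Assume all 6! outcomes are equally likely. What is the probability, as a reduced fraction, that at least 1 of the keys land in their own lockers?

91/144

Favorable outcomes: Σ_{i≥1} C(6,i)·!(6-i) = 6·44 + 15·9 + 20·2 + 15·1 + 6·0 + 1·1 = 455.
Total outcomes: 6! = 720.
Probability = 455/720 = 91/144.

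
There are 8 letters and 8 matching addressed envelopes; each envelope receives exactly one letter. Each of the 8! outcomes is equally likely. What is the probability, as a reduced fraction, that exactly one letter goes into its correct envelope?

Favorable outcomes: C(8,1)·!7 = 8·1854 = 14832.
Total outcomes: 8! = 40320.
Probability = 14832/40320 = 103/280.

103/280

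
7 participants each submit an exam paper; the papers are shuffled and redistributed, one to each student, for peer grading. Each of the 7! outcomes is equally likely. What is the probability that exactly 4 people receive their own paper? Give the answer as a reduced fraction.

1/72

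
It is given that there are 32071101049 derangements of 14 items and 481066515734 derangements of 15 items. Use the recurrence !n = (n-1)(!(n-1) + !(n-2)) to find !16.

7697064251745

!16 = (16-1)·(!15 + !14) = 15·(481066515734 + 32071101049) = 15·513137616783 = 7697064251745.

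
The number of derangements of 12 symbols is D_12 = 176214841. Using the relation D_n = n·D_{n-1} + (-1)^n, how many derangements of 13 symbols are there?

2290792932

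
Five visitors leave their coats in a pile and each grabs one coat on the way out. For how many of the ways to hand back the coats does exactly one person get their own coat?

45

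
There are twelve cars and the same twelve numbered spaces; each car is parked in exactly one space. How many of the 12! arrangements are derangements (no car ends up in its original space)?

176214841

!12 is the nearest integer to 12!/e.
12! = 479001600, and 479001600/e ≈ 176214840.93, so !12 = 176214841.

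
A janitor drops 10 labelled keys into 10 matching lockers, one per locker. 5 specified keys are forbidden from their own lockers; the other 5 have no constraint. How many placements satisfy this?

2170680

Inclusion-exclusion on the 5 forbidden self-matches:
Σ_{j=0}^{5} (-1)^j C(5,j)(10-j)!
= C(5,0)·10! - C(5,1)·9! + C(5,2)·8! - C(5,3)·7! + C(5,4)·6! - C(5,5)·5!
= 3628800 - 1814400 + 403200 - 50400 + 3600 - 120
= 2170680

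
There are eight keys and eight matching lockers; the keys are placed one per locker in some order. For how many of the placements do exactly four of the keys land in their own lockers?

630

Choose which 4 of the 8 are fixed: C(8,4) = 70.
The remaining 4 must be deranged: !4 = 9.
Total: 70 × 9 = 630.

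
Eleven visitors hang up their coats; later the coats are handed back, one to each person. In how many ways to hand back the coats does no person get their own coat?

14684570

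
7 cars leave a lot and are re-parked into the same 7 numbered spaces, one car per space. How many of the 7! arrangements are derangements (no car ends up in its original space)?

The subfactorial !7 = [7!/e] (nearest integer).
7! = 5040, and 5040/e ≈ 1854.11, so !7 = 1854.

1854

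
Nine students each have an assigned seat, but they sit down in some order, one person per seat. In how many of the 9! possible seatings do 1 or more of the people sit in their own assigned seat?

# with exactly i fixed is C(9,i)·!(9-i); sum over i=1..9:
  i=1: C(9,1)·!8 = 9·14833 = 133497
  i=2: C(9,2)·!7 = 36·1854 = 66744
  i=3: C(9,3)·!6 = 84·265 = 22260
  i=4: C(9,4)·!5 = 126·44 = 5544
  i=5: C(9,5)·!4 = 126·9 = 1134
  i=6: C(9,6)·!3 = 84·2 = 168
  i=7: C(9,7)·!2 = 36·1 = 36
  i=8: C(9,8)·!1 = 9·0 = 0
  i=9: C(9,9)·!0 = 1·1 = 1
Total = 229384.

229384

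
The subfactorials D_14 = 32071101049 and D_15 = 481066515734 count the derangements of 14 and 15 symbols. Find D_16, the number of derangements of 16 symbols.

7697064251745

D_16 = (16-1)·(D_15 + D_14) = 15·(481066515734 + 32071101049) = 15·513137616783 = 7697064251745.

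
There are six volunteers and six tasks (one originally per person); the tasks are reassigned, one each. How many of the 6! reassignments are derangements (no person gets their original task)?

Use !n = n·!(n-1) + (-1)^n.
!6 = 6·44 + 1 = 265

265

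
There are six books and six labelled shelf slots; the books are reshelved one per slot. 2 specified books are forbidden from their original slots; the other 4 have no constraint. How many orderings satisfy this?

504

Let A_j be the event that the j-th constrained one is fixed. By inclusion-exclusion over the 2 events:
Σ_{j=0}^{2} (-1)^j C(2,j)(6-j)!
= C(2,0)·6! - C(2,1)·5! + C(2,2)·4!
= 720 - 240 + 24
= 504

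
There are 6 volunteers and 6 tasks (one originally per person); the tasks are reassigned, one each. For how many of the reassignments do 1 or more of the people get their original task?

# with exactly i fixed is C(6,i)·!(6-i); sum over i=1..6:
  i=1: C(6,1)·!5 = 6·44 = 264
  i=2: C(6,2)·!4 = 15·9 = 135
  i=3: C(6,3)·!3 = 20·2 = 40
  i=4: C(6,4)·!2 = 15·1 = 15
  i=5: C(6,5)·!1 = 6·0 = 0
  i=6: C(6,6)·!0 = 1·1 = 1
Total = 455.

455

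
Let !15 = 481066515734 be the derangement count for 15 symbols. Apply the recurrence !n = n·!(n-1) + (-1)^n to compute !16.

!16 = 16·481066515734 + 1 = 7697064251745.

7697064251745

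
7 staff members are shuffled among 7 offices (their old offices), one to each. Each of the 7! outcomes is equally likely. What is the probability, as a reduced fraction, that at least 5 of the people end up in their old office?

11/2520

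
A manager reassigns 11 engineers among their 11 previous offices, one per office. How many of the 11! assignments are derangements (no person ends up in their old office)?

!11 is the nearest integer to 11!/e.
11! = 39916800, and 39916800/e ≈ 14684570.08, so !11 = 14684570.

14684570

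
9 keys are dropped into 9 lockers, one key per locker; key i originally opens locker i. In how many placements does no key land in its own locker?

133496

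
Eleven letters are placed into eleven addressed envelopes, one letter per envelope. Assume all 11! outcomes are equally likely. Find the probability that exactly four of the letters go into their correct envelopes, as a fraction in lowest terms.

Favorable outcomes: C(11,4)·!7 = 330·1854 = 611820.
Total outcomes: 11! = 39916800.
Probability = 611820/39916800 = 103/6720.

103/6720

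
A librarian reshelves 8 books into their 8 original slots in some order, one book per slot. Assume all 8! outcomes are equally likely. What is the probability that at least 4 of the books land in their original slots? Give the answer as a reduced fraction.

257/13440

Favorable outcomes: Σ_{i≥4} C(8,i)·!(8-i) = 70·9 + 56·2 + 28·1 + 8·0 + 1·1 = 771.
Total outcomes: 8! = 40320.
Probability = 771/40320 = 257/13440.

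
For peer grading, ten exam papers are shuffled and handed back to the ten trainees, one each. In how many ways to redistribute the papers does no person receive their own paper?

1334961

Recurrence: !10 = 10·!9 + (-1)^10.
!10 = 10·133496 + 1 = 1334961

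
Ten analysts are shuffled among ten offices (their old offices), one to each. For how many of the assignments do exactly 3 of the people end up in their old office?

222480

Pick the 3 fixed positions: C(10,3) = 120 ways.
The remaining 7 must be deranged: !7 = 1854.
Total: 120 × 1854 = 222480.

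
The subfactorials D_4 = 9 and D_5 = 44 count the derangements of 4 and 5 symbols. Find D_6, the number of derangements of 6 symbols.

265

D_6 = (6-1)·(D_5 + D_4) = 5·(44 + 9) = 5·53 = 265.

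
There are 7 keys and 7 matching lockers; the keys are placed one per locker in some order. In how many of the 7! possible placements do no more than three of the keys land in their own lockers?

4948

Sum C(7,i)·!(7-i) for i = 0..3:
  i=0: C(7,0)·!7 = 1·1854 = 1854
  i=1: C(7,1)·!6 = 7·265 = 1855
  i=2: C(7,2)·!5 = 21·44 = 924
  i=3: C(7,3)·!4 = 35·9 = 315
Total = 4948.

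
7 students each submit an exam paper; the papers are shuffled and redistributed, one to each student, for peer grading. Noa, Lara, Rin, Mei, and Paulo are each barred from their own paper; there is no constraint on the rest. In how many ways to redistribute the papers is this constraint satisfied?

2428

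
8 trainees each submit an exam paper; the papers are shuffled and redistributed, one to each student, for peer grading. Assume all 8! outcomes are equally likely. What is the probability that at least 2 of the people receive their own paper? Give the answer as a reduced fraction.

Favorable outcomes: Σ_{i≥2} C(8,i)·!(8-i) = 28·265 + 56·44 + 70·9 + 56·2 + 28·1 + 8·0 + 1·1 = 10655.
Total outcomes: 8! = 40320.
Probability = 10655/40320 = 2131/8064.

2131/8064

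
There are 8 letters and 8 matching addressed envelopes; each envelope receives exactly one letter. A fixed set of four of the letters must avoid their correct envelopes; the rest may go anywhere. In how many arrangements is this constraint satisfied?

Let A_j be the event that the j-th constrained one is fixed. By inclusion-exclusion over the 4 events:
Σ_{j=0}^{4} (-1)^j C(4,j)(8-j)!
= C(4,0)·8! - C(4,1)·7! + C(4,2)·6! - C(4,3)·5! + C(4,4)·4!
= 40320 - 20160 + 4320 - 480 + 24
= 24024

24024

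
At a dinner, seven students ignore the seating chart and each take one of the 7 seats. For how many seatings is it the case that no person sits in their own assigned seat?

Use !n = (n-1)(!(n-1) + !(n-2)).
!7 = 6·(265 + 44) = 6·309 = 1854

1854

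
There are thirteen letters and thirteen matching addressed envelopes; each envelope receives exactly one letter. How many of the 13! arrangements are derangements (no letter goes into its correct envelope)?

!13 = 13! · Σ_{k=0}^{13} (-1)^k/k!
= 13! - 13!/1! + 13!/2! - 13!/3! + 13!/4! - 13!/5! + 13!/6! - 13!/7! + 13!/8! - 13!/9! + 13!/10! - 13!/11! + 13!/12! - 13!/13!
= 6227020800 - 6227020800 + 3113510400 - 1037836800 + 259459200 - 51891840 + 8648640 - 1235520 + 154440 - 17160 + 1716 - 156 + 13 - 1
= 2290792932

2290792932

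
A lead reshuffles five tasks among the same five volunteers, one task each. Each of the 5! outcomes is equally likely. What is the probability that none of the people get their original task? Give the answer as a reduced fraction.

Favorable outcomes: !5 = 44.
Total outcomes: 5! = 120.
Probability = 44/120 = 11/30.

11/30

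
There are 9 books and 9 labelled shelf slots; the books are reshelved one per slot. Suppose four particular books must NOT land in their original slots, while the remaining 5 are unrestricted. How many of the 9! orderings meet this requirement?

Let A_j be the event that the j-th constrained one is fixed. By inclusion-exclusion over the 4 events:
Σ_{j=0}^{4} (-1)^j C(4,j)(9-j)!
= C(4,0)·9! - C(4,1)·8! + C(4,2)·7! - C(4,3)·6! + C(4,4)·5!
= 362880 - 161280 + 30240 - 2880 + 120
= 229080

229080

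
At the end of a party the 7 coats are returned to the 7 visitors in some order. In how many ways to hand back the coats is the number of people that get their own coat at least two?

1331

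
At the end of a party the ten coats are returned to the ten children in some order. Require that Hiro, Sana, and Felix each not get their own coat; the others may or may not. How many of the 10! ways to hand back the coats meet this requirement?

2656080

Inclusion-exclusion on the 3 forbidden self-matches:
Σ_{j=0}^{3} (-1)^j C(3,j)(10-j)!
= C(3,0)·10! - C(3,1)·9! + C(3,2)·8! - C(3,3)·7!
= 3628800 - 1088640 + 120960 - 5040
= 2656080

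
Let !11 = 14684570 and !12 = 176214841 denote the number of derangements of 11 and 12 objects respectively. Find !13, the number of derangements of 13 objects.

2290792932

!13 = (13-1)·(!12 + !11) = 12·(176214841 + 14684570) = 12·190899411 = 2290792932.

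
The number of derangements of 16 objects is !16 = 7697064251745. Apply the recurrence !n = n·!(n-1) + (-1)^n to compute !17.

130850092279664

!17 = 17·7697064251745 - 1 = 130850092279664.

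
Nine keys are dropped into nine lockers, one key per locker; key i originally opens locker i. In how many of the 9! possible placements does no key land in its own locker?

Use !n = n·!(n-1) + (-1)^n.
!9 = 9·14833 - 1 = 133496

133496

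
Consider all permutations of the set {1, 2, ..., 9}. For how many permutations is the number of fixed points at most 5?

362675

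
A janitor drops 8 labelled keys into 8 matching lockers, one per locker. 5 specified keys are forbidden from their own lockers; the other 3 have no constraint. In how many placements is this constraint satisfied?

Inclusion-exclusion on the 5 forbidden self-matches:
Σ_{j=0}^{5} (-1)^j C(5,j)(8-j)!
= C(5,0)·8! - C(5,1)·7! + C(5,2)·6! - C(5,3)·5! + C(5,4)·4! - C(5,5)·3!
= 40320 - 25200 + 7200 - 1200 + 120 - 6
= 21234

21234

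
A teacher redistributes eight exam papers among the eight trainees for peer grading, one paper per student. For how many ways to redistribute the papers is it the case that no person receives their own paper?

14833

Recurrence: !8 = 8·!7 + (-1)^8.
!8 = 8·1854 + 1 = 14833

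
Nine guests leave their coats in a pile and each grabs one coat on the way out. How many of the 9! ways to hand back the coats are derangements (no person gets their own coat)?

Use !n = (n-1)(!(n-1) + !(n-2)).
!9 = 8·(14833 + 1854) = 8·16687 = 133496

133496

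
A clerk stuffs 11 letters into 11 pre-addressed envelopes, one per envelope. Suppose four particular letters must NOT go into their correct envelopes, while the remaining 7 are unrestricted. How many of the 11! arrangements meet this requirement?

27422640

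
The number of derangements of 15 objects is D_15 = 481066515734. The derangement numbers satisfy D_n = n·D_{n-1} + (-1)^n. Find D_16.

7697064251745

D_16 = 16·481066515734 + 1 = 7697064251745.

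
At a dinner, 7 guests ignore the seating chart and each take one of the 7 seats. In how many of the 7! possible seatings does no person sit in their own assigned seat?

1854

Recurrence: !7 = 7·!6 + (-1)^7.
!7 = 7·265 - 1 = 1854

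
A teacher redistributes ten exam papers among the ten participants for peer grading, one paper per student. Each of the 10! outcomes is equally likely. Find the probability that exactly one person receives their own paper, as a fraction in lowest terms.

Favorable outcomes: C(10,1)·!9 = 10·133496 = 1334960.
Total outcomes: 10! = 3628800.
Probability = 1334960/3628800 = 16687/45360.

16687/45360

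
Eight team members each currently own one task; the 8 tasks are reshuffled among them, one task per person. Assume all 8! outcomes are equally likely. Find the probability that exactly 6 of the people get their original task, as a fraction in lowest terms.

Favorable outcomes: C(8,6)·!2 = 28·1 = 28.
Total outcomes: 8! = 40320.
Probability = 28/40320 = 1/1440.

1/1440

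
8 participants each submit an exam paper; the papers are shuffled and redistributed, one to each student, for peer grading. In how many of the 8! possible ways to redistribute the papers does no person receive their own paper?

By inclusion-exclusion, !8 = Σ (-1)^k · 8!/k! for k=0..8
= 8! - 8!/1! + 8!/2! - 8!/3! + 8!/4! - 8!/5! + 8!/6! - 8!/7! + 8!/8!
= 40320 - 40320 + 20160 - 6720 + 1680 - 336 + 56 - 8 + 1
= 14833

14833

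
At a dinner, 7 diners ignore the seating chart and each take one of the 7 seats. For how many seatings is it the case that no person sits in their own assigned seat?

1854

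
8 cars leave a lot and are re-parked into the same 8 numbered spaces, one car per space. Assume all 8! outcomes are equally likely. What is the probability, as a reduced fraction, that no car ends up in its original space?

Favorable outcomes: !8 = 14833.
Total outcomes: 8! = 40320.
Probability = 14833/40320 = 2119/5760.

2119/5760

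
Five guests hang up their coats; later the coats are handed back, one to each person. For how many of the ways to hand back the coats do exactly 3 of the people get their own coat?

Choose which 3 of the 5 are fixed: C(5,3) = 10.
The remaining 2 must be deranged: !2 = 1.
Total: 10 × 1 = 10.

10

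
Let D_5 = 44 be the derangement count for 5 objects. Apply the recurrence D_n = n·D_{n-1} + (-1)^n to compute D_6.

265

D_6 = 6·44 + 1 = 265.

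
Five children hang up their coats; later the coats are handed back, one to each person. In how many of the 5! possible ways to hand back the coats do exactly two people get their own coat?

20

Pick the 2 fixed positions: C(5,2) = 10 ways.
The other 3 form a derangement: !3 = 2.
Total: 10 × 2 = 20.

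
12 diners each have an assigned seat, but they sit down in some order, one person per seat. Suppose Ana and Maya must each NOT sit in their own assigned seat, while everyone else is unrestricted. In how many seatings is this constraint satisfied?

Inclusion-exclusion on the 2 forbidden self-matches:
Σ_{j=0}^{2} (-1)^j C(2,j)(12-j)!
= C(2,0)·12! - C(2,1)·11! + C(2,2)·10!
= 479001600 - 79833600 + 3628800
= 402796800

402796800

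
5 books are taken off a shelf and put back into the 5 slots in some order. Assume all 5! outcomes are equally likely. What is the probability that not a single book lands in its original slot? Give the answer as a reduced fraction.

11/30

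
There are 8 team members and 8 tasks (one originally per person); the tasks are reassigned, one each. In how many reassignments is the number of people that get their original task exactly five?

Pick the 5 fixed positions: C(8,5) = 56 ways.
The remaining 3 must be deranged: !3 = 2.
Total: 56 × 2 = 112.

112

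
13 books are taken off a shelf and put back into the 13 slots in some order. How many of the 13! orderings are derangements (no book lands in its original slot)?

2290792932

The subfactorial !13 = [13!/e] (nearest integer).
13! = 6227020800, and 6227020800/e ≈ 2290792932.07, so !13 = 2290792932.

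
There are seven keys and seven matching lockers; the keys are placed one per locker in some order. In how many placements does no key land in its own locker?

1854

The number of derangements of 7 is !7 = Σ_{k=0}^{7} (-1)^k·7!/k!
= 7! - 7!/1! + 7!/2! - 7!/3! + 7!/4! - 7!/5! + 7!/6! - 7!/7!
= 5040 - 5040 + 2520 - 840 + 210 - 42 + 7 - 1
= 1854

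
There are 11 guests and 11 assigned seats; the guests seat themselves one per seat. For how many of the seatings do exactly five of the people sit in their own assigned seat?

122430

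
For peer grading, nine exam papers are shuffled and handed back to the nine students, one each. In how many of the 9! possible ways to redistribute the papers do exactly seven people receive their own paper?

36

Pick the 7 fixed positions: C(9,7) = 36 ways.
The remaining 2 must be deranged: !2 = 1.
Total: 36 × 1 = 36.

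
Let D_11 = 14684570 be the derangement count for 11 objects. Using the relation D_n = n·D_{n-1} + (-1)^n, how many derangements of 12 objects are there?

176214841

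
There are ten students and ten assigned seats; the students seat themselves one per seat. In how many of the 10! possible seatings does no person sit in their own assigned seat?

The subfactorial !10 = [10!/e] (nearest integer).
10! = 3628800, and 3628800/e ≈ 1334960.92, so !10 = 1334961.

1334961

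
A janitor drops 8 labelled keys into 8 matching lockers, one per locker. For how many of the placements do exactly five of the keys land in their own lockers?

112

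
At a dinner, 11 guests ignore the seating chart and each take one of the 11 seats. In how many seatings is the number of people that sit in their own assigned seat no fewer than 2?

Sum C(11,i)·!(11-i) for i = 2..11:
  i=2: C(11,2)·!9 = 55·133496 = 7342280
  i=3: C(11,3)·!8 = 165·14833 = 2447445
  i=4: C(11,4)·!7 = 330·1854 = 611820
  i=5: C(11,5)·!6 = 462·265 = 122430
  i=6: C(11,6)·!5 = 462·44 = 20328
  i=7: C(11,7)·!4 = 330·9 = 2970
  i=8: C(11,8)·!3 = 165·2 = 330
  i=9: C(11,9)·!2 = 55·1 = 55
  i=10: C(11,10)·!1 = 11·0 = 0
  i=11: C(11,11)·!0 = 1·1 = 1
Total = 10547659.

10547659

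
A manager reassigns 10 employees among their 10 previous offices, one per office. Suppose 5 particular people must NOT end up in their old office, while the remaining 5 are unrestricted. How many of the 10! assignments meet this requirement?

2170680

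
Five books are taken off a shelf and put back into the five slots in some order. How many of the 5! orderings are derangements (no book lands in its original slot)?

44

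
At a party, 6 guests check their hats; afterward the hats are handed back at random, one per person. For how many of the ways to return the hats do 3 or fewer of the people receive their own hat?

704

# with exactly i fixed is C(6,i)·!(6-i); sum over i=0..3:
  i=0: C(6,0)·!6 = 1·265 = 265
  i=1: C(6,1)·!5 = 6·44 = 264
  i=2: C(6,2)·!4 = 15·9 = 135
  i=3: C(6,3)·!3 = 20·2 = 40
Total = 704.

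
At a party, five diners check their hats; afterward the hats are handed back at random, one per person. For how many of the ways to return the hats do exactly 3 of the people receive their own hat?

Choose which 3 of the 5 are fixed: C(5,3) = 10.
The other 2 form a derangement: !2 = 1.
Total: 10 × 1 = 10.

10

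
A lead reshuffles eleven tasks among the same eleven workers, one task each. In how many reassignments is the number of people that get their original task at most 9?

# with exactly i fixed is C(11,i)·!(11-i); sum over i=0..9:
  i=0: C(11,0)·!11 = 1·14684570 = 14684570
  i=1: C(11,1)·!10 = 11·1334961 = 14684571
  i=2: C(11,2)·!9 = 55·133496 = 7342280
  i=3: C(11,3)·!8 = 165·14833 = 2447445
  i=4: C(11,4)·!7 = 330·1854 = 611820
  i=5: C(11,5)·!6 = 462·265 = 122430
  i=6: C(11,6)·!5 = 462·44 = 20328
  i=7: C(11,7)·!4 = 330·9 = 2970
  i=8: C(11,8)·!3 = 165·2 = 330
  i=9: C(11,9)·!2 = 55·1 = 55
Total = 39916799.

39916799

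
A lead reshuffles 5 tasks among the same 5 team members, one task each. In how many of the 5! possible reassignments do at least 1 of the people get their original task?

# with exactly i fixed is C(5,i)·!(5-i); sum over i=1..5:
  i=1: C(5,1)·!4 = 5·9 = 45
  i=2: C(5,2)·!3 = 10·2 = 20
  i=3: C(5,3)·!2 = 10·1 = 10
  i=4: C(5,4)·!1 = 5·0 = 0
  i=5: C(5,5)·!0 = 1·1 = 1
Total = 76.

76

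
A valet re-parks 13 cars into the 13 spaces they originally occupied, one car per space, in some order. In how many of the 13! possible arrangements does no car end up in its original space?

2290792932

The subfactorial !13 = [13!/e] (nearest integer).
13! = 6227020800, and 6227020800/e ≈ 2290792932.07, so !13 = 2290792932.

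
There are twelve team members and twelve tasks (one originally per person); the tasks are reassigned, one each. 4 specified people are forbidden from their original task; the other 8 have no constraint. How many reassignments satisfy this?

339696000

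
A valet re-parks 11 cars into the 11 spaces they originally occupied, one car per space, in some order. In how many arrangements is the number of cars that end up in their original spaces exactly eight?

Pick the 8 fixed positions: C(11,8) = 165 ways.
The remaining 3 must be deranged: !3 = 2.
Total: 165 × 2 = 330.

330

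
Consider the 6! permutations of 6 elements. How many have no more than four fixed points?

719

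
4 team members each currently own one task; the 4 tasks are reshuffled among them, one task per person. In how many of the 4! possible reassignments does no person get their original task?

9

The subfactorial !4 = [4!/e] (nearest integer).
4! = 24, and 24/e ≈ 8.83, so !4 = 9.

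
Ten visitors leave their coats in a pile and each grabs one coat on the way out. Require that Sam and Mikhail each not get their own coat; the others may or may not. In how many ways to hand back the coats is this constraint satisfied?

2943360

Inclusion-exclusion on the 2 forbidden self-matches:
Σ_{j=0}^{2} (-1)^j C(2,j)(10-j)!
= C(2,0)·10! - C(2,1)·9! + C(2,2)·8!
= 3628800 - 725760 + 40320
= 2943360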